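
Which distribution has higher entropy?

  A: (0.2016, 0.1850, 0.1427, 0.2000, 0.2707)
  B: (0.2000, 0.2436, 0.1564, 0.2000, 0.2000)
B

Both distributions are close to uniform, making this a harder comparison.

H(A) = 2.2917 bits
H(B) = 2.3081 bits

The distribution closer to uniform has higher entropy.
Answer: B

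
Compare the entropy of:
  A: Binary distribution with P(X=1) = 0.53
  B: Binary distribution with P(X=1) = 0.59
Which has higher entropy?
A

For binary distributions, entropy is maximized at p=0.5 and decreases as p moves toward 0 or 1.

H(A) = H(0.53) = 0.9974 bits
H(B) = H(0.59) = 0.9765 bits

Distribution A (p=0.53) is closer to uniform (p=0.5), so it has higher entropy.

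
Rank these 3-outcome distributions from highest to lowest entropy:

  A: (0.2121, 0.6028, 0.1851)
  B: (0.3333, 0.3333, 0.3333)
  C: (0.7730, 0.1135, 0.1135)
B > A > C

Key insight: Entropy is maximized by uniform distributions and minimized by concentrated distributions.

- Uniform distributions have maximum entropy log₂(3) = 1.5850 bits
- The more "peaked" or concentrated a distribution, the lower its entropy

Entropies:
  H(A) = 1.3651 bits
  H(B) = 1.5850 bits
  H(C) = 0.9997 bits

Ranking: B > A > C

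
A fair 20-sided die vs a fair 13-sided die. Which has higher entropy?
20-sided die

Both are uniform distributions; for uniform over n outcomes, H = log₂(n). H(20-sided) = log₂(20) = 4.322 bits and H(13-sided) = log₂(13) = 3.700 bits. More outcomes in a uniform distribution means higher entropy.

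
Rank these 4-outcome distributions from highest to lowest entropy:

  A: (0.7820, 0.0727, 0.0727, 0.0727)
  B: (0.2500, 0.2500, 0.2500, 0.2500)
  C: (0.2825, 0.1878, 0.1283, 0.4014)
B > C > A

Key insight: Entropy is maximized by uniform distributions and minimized by concentrated distributions.

- Uniform distributions have maximum entropy log₂(4) = 2.0000 bits
- The more "peaked" or concentrated a distribution, the lower its entropy

Entropies:
  H(A) = 1.1020 bits
  H(B) = 2.0000 bits
  H(C) = 1.8770 bits

Ranking: B > C > A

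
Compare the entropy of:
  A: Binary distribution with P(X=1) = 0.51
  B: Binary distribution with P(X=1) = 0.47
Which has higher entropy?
A

For binary distributions, entropy is maximized at p=0.5 and decreases as p moves toward 0 or 1.

H(A) = H(0.51) = 0.9997 bits
H(B) = H(0.47) = 0.9974 bits

Distribution A (p=0.51) is closer to uniform (p=0.5), so it has higher entropy.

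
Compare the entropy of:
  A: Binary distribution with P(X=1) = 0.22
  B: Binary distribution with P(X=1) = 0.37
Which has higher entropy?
B

For binary distributions, entropy is maximized at p=0.5 and decreases as p moves toward 0 or 1.

H(A) = H(0.22) = 0.7602 bits
H(B) = H(0.37) = 0.9507 bits

Distribution B (p=0.37) is closer to uniform (p=0.5), so it has higher entropy.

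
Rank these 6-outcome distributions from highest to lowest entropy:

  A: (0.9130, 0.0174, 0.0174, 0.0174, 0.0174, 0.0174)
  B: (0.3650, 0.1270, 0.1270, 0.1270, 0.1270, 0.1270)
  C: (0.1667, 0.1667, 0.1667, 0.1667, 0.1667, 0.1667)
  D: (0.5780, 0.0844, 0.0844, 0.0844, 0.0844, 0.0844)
C > B > D > A

Key insight: Entropy is maximized by uniform distributions and minimized by concentrated distributions.

Entropies:
  H(A) = 0.6284 bits
  H(B) = 2.4212 bits
  H(C) = 2.5850 bits
  H(D) = 1.9622 bits

Ranking: C > B > D > A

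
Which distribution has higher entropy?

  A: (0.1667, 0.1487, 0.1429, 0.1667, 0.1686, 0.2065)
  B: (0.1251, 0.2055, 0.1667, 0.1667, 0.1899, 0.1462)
A

Both distributions are close to uniform, making this a harder comparison.

H(A) = 2.5745 bits
H(B) = 2.5666 bits

The distribution closer to uniform has higher entropy.
Answer: A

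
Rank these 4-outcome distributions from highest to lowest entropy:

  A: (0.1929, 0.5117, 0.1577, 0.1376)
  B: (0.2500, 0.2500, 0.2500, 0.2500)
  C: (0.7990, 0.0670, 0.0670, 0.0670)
B > A > C

Key insight: Entropy is maximized by uniform distributions and minimized by concentrated distributions.

- Uniform distributions have maximum entropy log₂(4) = 2.0000 bits
- The more "peaked" or concentrated a distribution, the lower its entropy

Entropies:
  H(A) = 1.7666 bits
  H(B) = 2.0000 bits
  H(C) = 1.0425 bits

Ranking: B > A > C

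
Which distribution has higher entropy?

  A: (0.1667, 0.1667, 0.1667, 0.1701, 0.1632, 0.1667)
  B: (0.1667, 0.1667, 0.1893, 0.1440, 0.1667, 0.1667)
A

Both distributions are close to uniform, making this a harder comparison.

H(A) = 2.5849 bits
H(B) = 2.5805 bits

The distribution closer to uniform has higher entropy.
Answer: A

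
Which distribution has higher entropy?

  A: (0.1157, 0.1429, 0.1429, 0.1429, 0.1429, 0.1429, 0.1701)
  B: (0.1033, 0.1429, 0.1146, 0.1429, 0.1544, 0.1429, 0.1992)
A

Both distributions are close to uniform, making this a harder comparison.

H(A) = 2.7998 bits
H(B) = 2.7793 bits

The distribution closer to uniform has higher entropy.
Answer: A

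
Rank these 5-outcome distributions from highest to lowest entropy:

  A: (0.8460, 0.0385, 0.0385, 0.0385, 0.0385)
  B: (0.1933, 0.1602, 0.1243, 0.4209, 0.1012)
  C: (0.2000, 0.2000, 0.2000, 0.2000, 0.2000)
C > B > A

Key insight: Entropy is maximized by uniform distributions and minimized by concentrated distributions.

- Uniform distributions have maximum entropy log₂(5) = 2.3219 bits
- The more "peaked" or concentrated a distribution, the lower its entropy

Entropies:
  H(A) = 0.9278 bits
  H(B) = 2.1155 bits
  H(C) = 2.3219 bits

Ranking: C > B > A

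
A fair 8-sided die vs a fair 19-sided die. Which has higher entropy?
19-sided die

Both are uniform distributions; for uniform over n outcomes, H = log₂(n). H(8-sided) = log₂(8) = 3.000 bits and H(19-sided) = log₂(19) = 4.248 bits. More outcomes in a uniform distribution means higher entropy.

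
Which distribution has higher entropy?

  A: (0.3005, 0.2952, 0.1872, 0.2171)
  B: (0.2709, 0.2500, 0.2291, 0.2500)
B

Both distributions are close to uniform, making this a harder comparison.

H(A) = 1.9718 bits
H(B) = 1.9975 bits

The distribution closer to uniform has higher entropy.
Answer: B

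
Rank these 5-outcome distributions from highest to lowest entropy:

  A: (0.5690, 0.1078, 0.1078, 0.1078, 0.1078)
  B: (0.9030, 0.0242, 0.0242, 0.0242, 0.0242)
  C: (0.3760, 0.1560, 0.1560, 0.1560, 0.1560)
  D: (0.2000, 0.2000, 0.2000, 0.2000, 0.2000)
D > C > A > B

Key insight: Entropy is maximized by uniform distributions and minimized by concentrated distributions.

Entropies:
  H(A) = 1.8482 bits
  H(B) = 0.6534 bits
  H(C) = 2.2032 bits
  H(D) = 2.3219 bits

Ranking: D > C > A > B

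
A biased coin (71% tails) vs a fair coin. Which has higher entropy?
Fair coin

The fair coin is uniform (p=0.5), maximizing binary entropy at 1 bit. The biased coin has H(0.71) ≈ 0.869 bits — its outcome is more predictable, so its entropy is lower.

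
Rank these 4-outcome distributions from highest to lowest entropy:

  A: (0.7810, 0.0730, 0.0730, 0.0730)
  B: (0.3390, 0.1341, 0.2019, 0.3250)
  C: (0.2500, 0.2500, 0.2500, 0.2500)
C > B > A

Key insight: Entropy is maximized by uniform distributions and minimized by concentrated distributions.

- Uniform distributions have maximum entropy log₂(4) = 2.0000 bits
- The more "peaked" or concentrated a distribution, the lower its entropy

Entropies:
  H(A) = 1.1054 bits
  H(B) = 1.9108 bits
  H(C) = 2.0000 bits

Ranking: C > B > A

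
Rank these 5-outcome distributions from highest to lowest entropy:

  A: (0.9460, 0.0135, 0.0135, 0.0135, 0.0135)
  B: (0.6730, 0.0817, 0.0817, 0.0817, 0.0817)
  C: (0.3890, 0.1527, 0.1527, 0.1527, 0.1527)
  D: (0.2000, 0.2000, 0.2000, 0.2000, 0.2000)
D > C > B > A

Key insight: Entropy is maximized by uniform distributions and minimized by concentrated distributions.

Entropies:
  H(A) = 0.4112 bits
  H(B) = 1.5658 bits
  H(C) = 2.1862 bits
  H(D) = 2.3219 bits

Ranking: D > C > B > A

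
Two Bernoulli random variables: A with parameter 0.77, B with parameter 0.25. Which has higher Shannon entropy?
B

For binary distributions, entropy is maximized at p=0.5 and decreases as p moves toward 0 or 1.

H(A) = H(0.77) = 0.7780 bits
H(B) = H(0.25) = 0.8113 bits

Distribution B (p=0.25) is closer to uniform (p=0.5), so it has higher entropy.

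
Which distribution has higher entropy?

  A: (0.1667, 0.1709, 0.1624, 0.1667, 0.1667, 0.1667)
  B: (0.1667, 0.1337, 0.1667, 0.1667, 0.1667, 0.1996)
A

Both distributions are close to uniform, making this a harder comparison.

H(A) = 2.5848 bits
H(B) = 2.5755 bits

The distribution closer to uniform has higher entropy.
Answer: A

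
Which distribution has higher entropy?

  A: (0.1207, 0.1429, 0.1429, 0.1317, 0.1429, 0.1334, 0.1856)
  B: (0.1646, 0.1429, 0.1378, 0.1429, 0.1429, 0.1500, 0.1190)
B

Both distributions are close to uniform, making this a harder comparison.

H(A) = 2.7952 bits
H(B) = 2.8017 bits

The distribution closer to uniform has higher entropy.
Answer: B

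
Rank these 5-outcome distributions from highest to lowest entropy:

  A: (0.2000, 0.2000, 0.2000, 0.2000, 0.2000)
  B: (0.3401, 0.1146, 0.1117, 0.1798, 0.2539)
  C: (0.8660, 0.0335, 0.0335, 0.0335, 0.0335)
A > B > C

Key insight: Entropy is maximized by uniform distributions and minimized by concentrated distributions.

- Uniform distributions have maximum entropy log₂(5) = 2.3219 bits
- The more "peaked" or concentrated a distribution, the lower its entropy

Entropies:
  H(A) = 2.3219 bits
  H(B) = 2.1877 bits
  H(C) = 0.8363 bits

Ranking: A > B > C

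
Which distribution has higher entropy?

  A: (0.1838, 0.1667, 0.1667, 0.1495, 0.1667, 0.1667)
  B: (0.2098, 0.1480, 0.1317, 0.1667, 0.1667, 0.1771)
A

Both distributions are close to uniform, making this a harder comparison.

H(A) = 2.5824 bits
H(B) = 2.5698 bits

The distribution closer to uniform has higher entropy.
Answer: A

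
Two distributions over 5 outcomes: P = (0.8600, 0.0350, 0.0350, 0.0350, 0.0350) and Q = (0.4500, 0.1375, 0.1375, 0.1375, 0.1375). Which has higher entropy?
Q

P is highly concentrated on one outcome (86%), making it nearly deterministic. Q spreads its mass more evenly (max 45%). The more spread-out distribution has higher entropy: H(P) ≈ 0.864 bits, H(Q) ≈ 2.093 bits.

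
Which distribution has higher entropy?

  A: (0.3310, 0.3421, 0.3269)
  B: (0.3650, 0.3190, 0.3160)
A

Both distributions are close to uniform, making this a harder comparison.

H(A) = 1.5847 bits
H(B) = 1.5817 bits

The distribution closer to uniform has higher entropy.
Answer: A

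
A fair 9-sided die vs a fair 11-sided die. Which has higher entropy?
11-sided die

Both are uniform distributions; for uniform over n outcomes, H = log₂(n). H(9-sided) = log₂(9) = 3.170 bits and H(11-sided) = log₂(11) = 3.459 bits. More outcomes in a uniform distribution means higher entropy.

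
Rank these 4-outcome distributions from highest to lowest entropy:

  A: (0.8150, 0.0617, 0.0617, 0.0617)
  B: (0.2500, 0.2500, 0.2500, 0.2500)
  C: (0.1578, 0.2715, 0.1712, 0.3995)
B > C > A

Key insight: Entropy is maximized by uniform distributions and minimized by concentrated distributions.

- Uniform distributions have maximum entropy log₂(4) = 2.0000 bits
- The more "peaked" or concentrated a distribution, the lower its entropy

Entropies:
  H(A) = 0.9841 bits
  H(B) = 2.0000 bits
  H(C) = 1.8957 bits

Ranking: B > C > A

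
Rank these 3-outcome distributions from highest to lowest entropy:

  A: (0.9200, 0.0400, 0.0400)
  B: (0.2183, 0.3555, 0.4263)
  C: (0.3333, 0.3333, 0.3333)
C > B > A

Key insight: Entropy is maximized by uniform distributions and minimized by concentrated distributions.

- Uniform distributions have maximum entropy log₂(3) = 1.5850 bits
- The more "peaked" or concentrated a distribution, the lower its entropy

Entropies:
  H(A) = 0.4822 bits
  H(B) = 1.5341 bits
  H(C) = 1.5850 bits

Ranking: C > B > A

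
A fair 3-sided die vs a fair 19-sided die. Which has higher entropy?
19-sided die

Both are uniform distributions; for uniform over n outcomes, H = log₂(n). H(3-sided) = log₂(3) = 1.585 bits and H(19-sided) = log₂(19) = 4.248 bits. More outcomes in a uniform distribution means higher entropy.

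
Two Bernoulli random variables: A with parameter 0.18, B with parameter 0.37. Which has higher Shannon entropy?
B

For binary distributions, entropy is maximized at p=0.5 and decreases as p moves toward 0 or 1.

H(A) = H(0.18) = 0.6801 bits
H(B) = H(0.37) = 0.9507 bits

Distribution B (p=0.37) is closer to uniform (p=0.5), so it has higher entropy.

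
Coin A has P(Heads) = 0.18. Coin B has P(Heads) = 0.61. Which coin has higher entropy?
B

For binary distributions, entropy is maximized at p=0.5 and decreases as p moves toward 0 or 1.

H(A) = H(0.18) = 0.6801 bits
H(B) = H(0.61) = 0.9648 bits

Distribution B (p=0.61) is closer to uniform (p=0.5), so it has higher entropy.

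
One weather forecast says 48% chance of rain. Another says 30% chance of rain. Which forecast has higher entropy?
48% forecast

Treat each forecast as a Bernoulli distribution. Binary entropy is maximized at p=0.5 and falls off symmetrically toward 0 or 1. The 48% forecast is closer to 50%, so it is more uncertain. H(48%) ≈ 0.999 bits, H(30%) ≈ 0.881 bits.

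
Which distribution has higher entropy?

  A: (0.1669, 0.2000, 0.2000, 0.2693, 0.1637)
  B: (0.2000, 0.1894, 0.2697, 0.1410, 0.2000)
A

Both distributions are close to uniform, making this a harder comparison.

H(A) = 2.2971 bits
H(B) = 2.2917 bits

The distribution closer to uniform has higher entropy.
Answer: A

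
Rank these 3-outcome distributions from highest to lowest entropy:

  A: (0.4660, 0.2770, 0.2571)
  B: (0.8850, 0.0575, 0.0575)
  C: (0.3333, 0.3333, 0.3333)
C > A > B

Key insight: Entropy is maximized by uniform distributions and minimized by concentrated distributions.

- Uniform distributions have maximum entropy log₂(3) = 1.5850 bits
- The more "peaked" or concentrated a distribution, the lower its entropy

Entropies:
  H(A) = 1.5302 bits
  H(B) = 0.6298 bits
  H(C) = 1.5850 bits

Ranking: C > A > B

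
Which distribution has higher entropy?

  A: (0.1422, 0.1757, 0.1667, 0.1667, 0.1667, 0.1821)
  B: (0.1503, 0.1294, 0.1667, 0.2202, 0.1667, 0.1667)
A

Both distributions are close to uniform, making this a harder comparison.

H(A) = 2.5809 bits
H(B) = 2.5660 bits

The distribution closer to uniform has higher entropy.
Answer: A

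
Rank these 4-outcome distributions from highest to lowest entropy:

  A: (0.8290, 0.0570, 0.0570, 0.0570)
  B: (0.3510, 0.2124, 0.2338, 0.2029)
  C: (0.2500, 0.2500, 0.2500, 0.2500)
C > B > A

Key insight: Entropy is maximized by uniform distributions and minimized by concentrated distributions.

- Uniform distributions have maximum entropy log₂(4) = 2.0000 bits
- The more "peaked" or concentrated a distribution, the lower its entropy

Entropies:
  H(A) = 0.9310 bits
  H(B) = 1.9620 bits
  H(C) = 2.0000 bits

Ranking: C > B > A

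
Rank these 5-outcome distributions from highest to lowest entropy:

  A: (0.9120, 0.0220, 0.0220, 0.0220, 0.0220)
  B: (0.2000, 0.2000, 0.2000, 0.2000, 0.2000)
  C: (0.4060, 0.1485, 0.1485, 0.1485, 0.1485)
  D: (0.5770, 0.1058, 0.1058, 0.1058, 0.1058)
B > C > D > A

Key insight: Entropy is maximized by uniform distributions and minimized by concentrated distributions.

Entropies:
  H(A) = 0.6058 bits
  H(B) = 2.3219 bits
  H(C) = 2.1624 bits
  H(D) = 1.8288 bits

Ranking: B > C > D > A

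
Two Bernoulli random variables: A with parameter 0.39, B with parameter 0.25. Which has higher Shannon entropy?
A

For binary distributions, entropy is maximized at p=0.5 and decreases as p moves toward 0 or 1.

H(A) = H(0.39) = 0.9648 bits
H(B) = H(0.25) = 0.8113 bits

Distribution A (p=0.39) is closer to uniform (p=0.5), so it has higher entropy.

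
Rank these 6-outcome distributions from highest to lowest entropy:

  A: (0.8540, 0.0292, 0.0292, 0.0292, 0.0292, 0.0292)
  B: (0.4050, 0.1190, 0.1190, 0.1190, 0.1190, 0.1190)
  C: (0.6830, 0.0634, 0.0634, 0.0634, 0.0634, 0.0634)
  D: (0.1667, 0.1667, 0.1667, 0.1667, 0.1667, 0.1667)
D > B > C > A

Key insight: Entropy is maximized by uniform distributions and minimized by concentrated distributions.

Entropies:
  H(A) = 0.9387 bits
  H(B) = 2.3553 bits
  H(C) = 1.6371 bits
  H(D) = 2.5850 bits

Ranking: D > B > C > A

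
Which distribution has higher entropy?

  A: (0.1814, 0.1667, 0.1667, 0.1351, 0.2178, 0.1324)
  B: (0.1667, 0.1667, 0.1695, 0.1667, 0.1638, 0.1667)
B

Both distributions are close to uniform, making this a harder comparison.

H(A) = 2.5637 bits
H(B) = 2.5849 bits

The distribution closer to uniform has higher entropy.
Answer: B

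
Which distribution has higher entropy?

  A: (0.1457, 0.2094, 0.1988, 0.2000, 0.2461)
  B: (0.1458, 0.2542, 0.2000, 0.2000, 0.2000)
A

Both distributions are close to uniform, making this a harder comparison.

H(A) = 2.3027 bits
H(B) = 2.3004 bits

The distribution closer to uniform has higher entropy.
Answer: A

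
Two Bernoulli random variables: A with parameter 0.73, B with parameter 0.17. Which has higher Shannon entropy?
A

For binary distributions, entropy is maximized at p=0.5 and decreases as p moves toward 0 or 1.

H(A) = H(0.73) = 0.8415 bits
H(B) = H(0.17) = 0.6577 bits

Distribution A (p=0.73) is closer to uniform (p=0.5), so it has higher entropy.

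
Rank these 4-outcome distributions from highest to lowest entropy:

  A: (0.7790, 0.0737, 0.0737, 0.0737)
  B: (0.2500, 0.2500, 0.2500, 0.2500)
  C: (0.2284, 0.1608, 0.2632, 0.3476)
B > C > A

Key insight: Entropy is maximized by uniform distributions and minimized by concentrated distributions.

- Uniform distributions have maximum entropy log₂(4) = 2.0000 bits
- The more "peaked" or concentrated a distribution, the lower its entropy

Entropies:
  H(A) = 1.1123 bits
  H(B) = 2.0000 bits
  H(C) = 1.9473 bits

Ranking: B > C > A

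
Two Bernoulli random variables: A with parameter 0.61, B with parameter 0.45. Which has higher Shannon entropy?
B

For binary distributions, entropy is maximized at p=0.5 and decreases as p moves toward 0 or 1.

H(A) = H(0.61) = 0.9648 bits
H(B) = H(0.45) = 0.9928 bits

Distribution B (p=0.45) is closer to uniform (p=0.5), so it has higher entropy.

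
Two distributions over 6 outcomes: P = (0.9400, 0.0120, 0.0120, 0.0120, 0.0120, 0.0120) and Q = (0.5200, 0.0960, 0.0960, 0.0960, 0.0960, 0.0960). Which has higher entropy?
Q

P is highly concentrated on one outcome (94%), making it nearly deterministic. Q spreads its mass more evenly (max 52%). The more spread-out distribution has higher entropy: H(P) ≈ 0.467 bits, H(Q) ≈ 2.113 bits.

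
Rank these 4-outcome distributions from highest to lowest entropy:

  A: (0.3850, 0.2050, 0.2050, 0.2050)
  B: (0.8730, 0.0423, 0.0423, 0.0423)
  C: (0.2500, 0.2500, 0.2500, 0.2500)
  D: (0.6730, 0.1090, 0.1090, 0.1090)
C > A > D > B

Key insight: Entropy is maximized by uniform distributions and minimized by concentrated distributions.

Entropies:
  H(A) = 1.9362 bits
  H(B) = 0.7504 bits
  H(C) = 2.0000 bits
  H(D) = 1.4301 bits

Ranking: C > A > D > B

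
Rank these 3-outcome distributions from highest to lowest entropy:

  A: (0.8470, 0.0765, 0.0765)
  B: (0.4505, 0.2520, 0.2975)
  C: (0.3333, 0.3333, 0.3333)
C > B > A

Key insight: Entropy is maximized by uniform distributions and minimized by concentrated distributions.

- Uniform distributions have maximum entropy log₂(3) = 1.5850 bits
- The more "peaked" or concentrated a distribution, the lower its entropy

Entropies:
  H(A) = 0.7703 bits
  H(B) = 1.5397 bits
  H(C) = 1.5850 bits

Ranking: C > B > A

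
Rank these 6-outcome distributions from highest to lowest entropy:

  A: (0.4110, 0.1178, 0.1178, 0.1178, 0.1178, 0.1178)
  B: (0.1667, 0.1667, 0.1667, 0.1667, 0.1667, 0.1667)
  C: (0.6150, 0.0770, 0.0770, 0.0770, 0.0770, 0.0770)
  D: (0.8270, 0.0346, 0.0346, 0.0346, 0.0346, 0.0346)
B > A > C > D

Key insight: Entropy is maximized by uniform distributions and minimized by concentrated distributions.

Entropies:
  H(A) = 2.3446 bits
  H(B) = 2.5850 bits
  H(C) = 1.8554 bits
  H(D) = 1.0662 bits

Ranking: B > A > C > D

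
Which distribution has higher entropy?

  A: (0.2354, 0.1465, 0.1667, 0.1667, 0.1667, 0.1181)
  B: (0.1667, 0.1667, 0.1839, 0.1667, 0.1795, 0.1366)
B

Both distributions are close to uniform, making this a harder comparison.

H(A) = 2.5536 bits
H(B) = 2.5789 bits

The distribution closer to uniform has higher entropy.
Answer: B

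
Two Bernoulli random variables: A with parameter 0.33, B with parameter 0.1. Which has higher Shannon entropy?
A

For binary distributions, entropy is maximized at p=0.5 and decreases as p moves toward 0 or 1.

H(A) = H(0.33) = 0.9149 bits
H(B) = H(0.1) = 0.4690 bits

Distribution A (p=0.33) is closer to uniform (p=0.5), so it has higher entropy.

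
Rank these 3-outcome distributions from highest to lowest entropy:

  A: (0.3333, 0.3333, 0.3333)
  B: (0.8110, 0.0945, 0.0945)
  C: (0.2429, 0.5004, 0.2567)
A > C > B

Key insight: Entropy is maximized by uniform distributions and minimized by concentrated distributions.

- Uniform distributions have maximum entropy log₂(3) = 1.5850 bits
- The more "peaked" or concentrated a distribution, the lower its entropy

Entropies:
  H(A) = 1.5850 bits
  H(B) = 0.8884 bits
  H(C) = 1.4993 bits

Ranking: A > C > B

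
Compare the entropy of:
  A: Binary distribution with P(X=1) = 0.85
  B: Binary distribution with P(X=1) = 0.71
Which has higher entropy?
B

For binary distributions, entropy is maximized at p=0.5 and decreases as p moves toward 0 or 1.

H(A) = H(0.85) = 0.6098 bits
H(B) = H(0.71) = 0.8687 bits

Distribution B (p=0.71) is closer to uniform (p=0.5), so it has higher entropy.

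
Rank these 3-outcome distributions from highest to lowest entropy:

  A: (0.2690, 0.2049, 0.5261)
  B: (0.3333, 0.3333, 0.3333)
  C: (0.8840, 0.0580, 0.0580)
B > A > C

Key insight: Entropy is maximized by uniform distributions and minimized by concentrated distributions.

- Uniform distributions have maximum entropy log₂(3) = 1.5850 bits
- The more "peaked" or concentrated a distribution, the lower its entropy

Entropies:
  H(A) = 1.4657 bits
  H(B) = 1.5850 bits
  H(C) = 0.6338 bits

Ranking: B > A > C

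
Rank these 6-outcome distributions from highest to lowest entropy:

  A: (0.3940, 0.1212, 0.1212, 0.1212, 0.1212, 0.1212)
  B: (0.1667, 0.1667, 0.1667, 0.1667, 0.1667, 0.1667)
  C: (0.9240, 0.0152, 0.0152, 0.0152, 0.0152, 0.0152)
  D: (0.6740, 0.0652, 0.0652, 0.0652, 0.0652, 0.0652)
B > A > D > C

Key insight: Entropy is maximized by uniform distributions and minimized by concentrated distributions.

Entropies:
  H(A) = 2.3744 bits
  H(B) = 2.5850 bits
  H(C) = 0.5644 bits
  H(D) = 1.6677 bits

Ranking: B > A > D > C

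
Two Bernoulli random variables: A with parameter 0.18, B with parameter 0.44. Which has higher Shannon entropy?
B

For binary distributions, entropy is maximized at p=0.5 and decreases as p moves toward 0 or 1.

H(A) = H(0.18) = 0.6801 bits
H(B) = H(0.44) = 0.9896 bits

Distribution B (p=0.44) is closer to uniform (p=0.5), so it has higher entropy.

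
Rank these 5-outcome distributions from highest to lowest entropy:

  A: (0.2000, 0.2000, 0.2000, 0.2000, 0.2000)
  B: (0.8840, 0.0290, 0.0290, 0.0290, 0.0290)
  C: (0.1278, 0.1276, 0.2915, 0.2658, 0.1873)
A > C > B

Key insight: Entropy is maximized by uniform distributions and minimized by concentrated distributions.

- Uniform distributions have maximum entropy log₂(5) = 2.3219 bits
- The more "peaked" or concentrated a distribution, the lower its entropy

Entropies:
  H(A) = 2.3219 bits
  H(B) = 0.7498 bits
  H(C) = 2.2375 bits

Ranking: A > C > B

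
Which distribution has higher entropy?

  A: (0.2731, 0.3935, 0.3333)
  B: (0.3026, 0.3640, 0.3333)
B

Both distributions are close to uniform, making this a harder comparison.

H(A) = 1.5692 bits
H(B) = 1.5809 bits

The distribution closer to uniform has higher entropy.
Answer: B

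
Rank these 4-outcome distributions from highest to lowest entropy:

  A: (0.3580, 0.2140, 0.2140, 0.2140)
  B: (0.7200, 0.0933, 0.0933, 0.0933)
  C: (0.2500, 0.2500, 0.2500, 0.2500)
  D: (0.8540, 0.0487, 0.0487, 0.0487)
C > A > B > D

Key insight: Entropy is maximized by uniform distributions and minimized by concentrated distributions.

Entropies:
  H(A) = 1.9586 bits
  H(B) = 1.2992 bits
  H(C) = 2.0000 bits
  H(D) = 0.8311 bits

Ranking: C > A > B > D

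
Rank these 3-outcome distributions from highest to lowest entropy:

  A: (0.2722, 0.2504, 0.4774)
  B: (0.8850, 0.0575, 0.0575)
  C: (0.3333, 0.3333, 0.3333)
C > A > B

Key insight: Entropy is maximized by uniform distributions and minimized by concentrated distributions.

- Uniform distributions have maximum entropy log₂(3) = 1.5850 bits
- The more "peaked" or concentrated a distribution, the lower its entropy

Entropies:
  H(A) = 1.5205 bits
  H(B) = 0.6298 bits
  H(C) = 1.5850 bits

Ranking: C > A > B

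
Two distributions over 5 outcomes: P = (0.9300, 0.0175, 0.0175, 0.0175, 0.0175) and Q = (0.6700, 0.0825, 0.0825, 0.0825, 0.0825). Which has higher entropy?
Q

P is highly concentrated on one outcome (93%), making it nearly deterministic. Q spreads its mass more evenly (max 67%). The more spread-out distribution has higher entropy: H(P) ≈ 0.506 bits, H(Q) ≈ 1.575 bits.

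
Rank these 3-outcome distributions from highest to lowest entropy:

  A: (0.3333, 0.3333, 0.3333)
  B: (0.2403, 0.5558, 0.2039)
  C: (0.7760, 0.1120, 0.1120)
A > B > C

Key insight: Entropy is maximized by uniform distributions and minimized by concentrated distributions.

- Uniform distributions have maximum entropy log₂(3) = 1.5850 bits
- The more "peaked" or concentrated a distribution, the lower its entropy

Entropies:
  H(A) = 1.5850 bits
  H(B) = 1.4331 bits
  H(C) = 0.9914 bits

Ranking: A > B > C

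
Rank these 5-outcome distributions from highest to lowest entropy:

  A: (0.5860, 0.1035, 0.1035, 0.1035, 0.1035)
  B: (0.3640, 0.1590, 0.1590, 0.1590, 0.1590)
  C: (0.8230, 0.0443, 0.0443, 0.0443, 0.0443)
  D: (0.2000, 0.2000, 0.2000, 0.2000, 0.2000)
D > B > A > C

Key insight: Entropy is maximized by uniform distributions and minimized by concentrated distributions.

Entropies:
  H(A) = 1.8066 bits
  H(B) = 2.2180 bits
  H(C) = 1.0275 bits
  H(D) = 2.3219 bits

Ranking: D > B > A > C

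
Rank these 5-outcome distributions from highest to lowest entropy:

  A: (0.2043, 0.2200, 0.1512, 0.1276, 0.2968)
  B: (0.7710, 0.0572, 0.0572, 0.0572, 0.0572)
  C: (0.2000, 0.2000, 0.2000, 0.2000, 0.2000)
C > A > B

Key insight: Entropy is maximized by uniform distributions and minimized by concentrated distributions.

- Uniform distributions have maximum entropy log₂(5) = 2.3219 bits
- The more "peaked" or concentrated a distribution, the lower its entropy

Entropies:
  H(A) = 2.2600 bits
  H(B) = 1.2343 bits
  H(C) = 2.3219 bits

Ranking: C > A > B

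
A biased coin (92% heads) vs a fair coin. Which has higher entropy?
Fair coin

The fair coin is uniform (p=0.5), maximizing binary entropy at 1 bit. The biased coin has H(0.92) ≈ 0.402 bits — its outcome is more predictable, so its entropy is lower.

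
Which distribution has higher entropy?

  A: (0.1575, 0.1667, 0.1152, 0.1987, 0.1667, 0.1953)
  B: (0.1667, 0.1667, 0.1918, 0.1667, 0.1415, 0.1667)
B

Both distributions are close to uniform, making this a harder comparison.

H(A) = 2.5642 bits
H(B) = 2.5795 bits

The distribution closer to uniform has higher entropy.
Answer: B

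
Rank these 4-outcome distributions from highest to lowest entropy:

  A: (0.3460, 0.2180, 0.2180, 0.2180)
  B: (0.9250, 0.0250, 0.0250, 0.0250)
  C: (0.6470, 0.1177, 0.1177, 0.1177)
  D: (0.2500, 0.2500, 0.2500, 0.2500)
D > A > C > B

Key insight: Entropy is maximized by uniform distributions and minimized by concentrated distributions.

Entropies:
  H(A) = 1.9670 bits
  H(B) = 0.5032 bits
  H(C) = 1.4962 bits
  H(D) = 2.0000 bits

Ranking: D > A > C > B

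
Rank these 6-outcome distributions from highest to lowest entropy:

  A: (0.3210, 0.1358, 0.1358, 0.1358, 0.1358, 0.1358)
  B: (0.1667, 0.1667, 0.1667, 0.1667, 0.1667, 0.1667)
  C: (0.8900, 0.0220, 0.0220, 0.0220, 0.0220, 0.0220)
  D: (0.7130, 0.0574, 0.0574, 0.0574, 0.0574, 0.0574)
B > A > D > C

Key insight: Entropy is maximized by uniform distributions and minimized by concentrated distributions.

Entropies:
  H(A) = 2.4821 bits
  H(B) = 2.5850 bits
  H(C) = 0.7553 bits
  H(D) = 1.5312 bits

Ranking: B > A > D > C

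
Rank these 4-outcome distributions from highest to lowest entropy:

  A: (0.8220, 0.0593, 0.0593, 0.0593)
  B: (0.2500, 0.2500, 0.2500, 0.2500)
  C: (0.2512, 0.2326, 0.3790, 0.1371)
B > C > A

Key insight: Entropy is maximized by uniform distributions and minimized by concentrated distributions.

- Uniform distributions have maximum entropy log₂(4) = 2.0000 bits
- The more "peaked" or concentrated a distribution, the lower its entropy

Entropies:
  H(A) = 0.9578 bits
  H(B) = 2.0000 bits
  H(C) = 1.9137 bits

Ranking: B > C > A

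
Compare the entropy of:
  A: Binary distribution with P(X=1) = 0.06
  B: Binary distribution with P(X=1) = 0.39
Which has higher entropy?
B

For binary distributions, entropy is maximized at p=0.5 and decreases as p moves toward 0 or 1.

H(A) = H(0.06) = 0.3274 bits
H(B) = H(0.39) = 0.9648 bits

Distribution B (p=0.39) is closer to uniform (p=0.5), so it has higher entropy.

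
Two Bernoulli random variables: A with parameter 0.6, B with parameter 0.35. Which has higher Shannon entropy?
A

For binary distributions, entropy is maximized at p=0.5 and decreases as p moves toward 0 or 1.

H(A) = H(0.6) = 0.9710 bits
H(B) = H(0.35) = 0.9341 bits

Distribution A (p=0.6) is closer to uniform (p=0.5), so it has higher entropy.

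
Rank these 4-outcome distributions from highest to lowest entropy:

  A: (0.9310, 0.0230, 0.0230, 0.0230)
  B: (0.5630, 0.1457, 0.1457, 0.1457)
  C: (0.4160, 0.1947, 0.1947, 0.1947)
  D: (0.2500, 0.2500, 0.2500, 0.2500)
D > C > B > A

Key insight: Entropy is maximized by uniform distributions and minimized by concentrated distributions.

Entropies:
  H(A) = 0.4715 bits
  H(B) = 1.6811 bits
  H(C) = 1.9052 bits
  H(D) = 2.0000 bits

Ranking: D > C > B > A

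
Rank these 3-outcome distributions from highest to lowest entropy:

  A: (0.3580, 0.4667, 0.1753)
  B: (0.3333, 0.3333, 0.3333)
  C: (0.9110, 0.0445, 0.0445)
B > A > C

Key insight: Entropy is maximized by uniform distributions and minimized by concentrated distributions.

- Uniform distributions have maximum entropy log₂(3) = 1.5850 bits
- The more "peaked" or concentrated a distribution, the lower its entropy

Entropies:
  H(A) = 1.4841 bits
  H(B) = 1.5850 bits
  H(C) = 0.5221 bits

Ranking: B > A > C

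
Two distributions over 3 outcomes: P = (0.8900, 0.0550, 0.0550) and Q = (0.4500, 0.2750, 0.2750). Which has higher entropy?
Q

P is highly concentrated on one outcome (89%), making it nearly deterministic. Q spreads its mass more evenly (max 45%). The more spread-out distribution has higher entropy: H(P) ≈ 0.610 bits, H(Q) ≈ 1.543 bits.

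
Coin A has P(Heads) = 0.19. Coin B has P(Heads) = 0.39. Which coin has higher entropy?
B

For binary distributions, entropy is maximized at p=0.5 and decreases as p moves toward 0 or 1.

H(A) = H(0.19) = 0.7015 bits
H(B) = H(0.39) = 0.9648 bits

Distribution B (p=0.39) is closer to uniform (p=0.5), so it has higher entropy.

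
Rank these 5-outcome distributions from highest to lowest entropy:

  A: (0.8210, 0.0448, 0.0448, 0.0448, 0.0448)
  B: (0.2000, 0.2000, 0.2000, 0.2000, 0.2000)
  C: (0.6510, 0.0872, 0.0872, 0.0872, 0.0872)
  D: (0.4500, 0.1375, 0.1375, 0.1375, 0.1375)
B > D > C > A

Key insight: Entropy is maximized by uniform distributions and minimized by concentrated distributions.

Entropies:
  H(A) = 1.0359 bits
  H(B) = 2.3219 bits
  H(C) = 1.6312 bits
  H(D) = 2.0928 bits

Ranking: B > D > C > A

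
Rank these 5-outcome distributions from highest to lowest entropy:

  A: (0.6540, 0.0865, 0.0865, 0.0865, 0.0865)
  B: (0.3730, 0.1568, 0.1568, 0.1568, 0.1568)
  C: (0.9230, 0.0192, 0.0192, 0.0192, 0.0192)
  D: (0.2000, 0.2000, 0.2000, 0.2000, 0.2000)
D > B > A > C

Key insight: Entropy is maximized by uniform distributions and minimized by concentrated distributions.

Entropies:
  H(A) = 1.6224 bits
  H(B) = 2.2069 bits
  H(C) = 0.5455 bits
  H(D) = 2.3219 bits

Ranking: D > B > A > C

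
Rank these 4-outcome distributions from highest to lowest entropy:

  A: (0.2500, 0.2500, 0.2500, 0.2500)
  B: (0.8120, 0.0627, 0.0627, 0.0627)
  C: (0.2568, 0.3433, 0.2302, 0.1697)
A > C > B

Key insight: Entropy is maximized by uniform distributions and minimized by concentrated distributions.

- Uniform distributions have maximum entropy log₂(4) = 2.0000 bits
- The more "peaked" or concentrated a distribution, the lower its entropy

Entropies:
  H(A) = 2.0000 bits
  H(B) = 0.9952 bits
  H(C) = 1.9553 bits

Ranking: A > C > B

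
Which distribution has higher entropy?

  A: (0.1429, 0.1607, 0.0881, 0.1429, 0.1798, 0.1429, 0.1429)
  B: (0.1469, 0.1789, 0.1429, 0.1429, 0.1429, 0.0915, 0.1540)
B

Both distributions are close to uniform, making this a harder comparison.

H(A) = 2.7819 bits
H(B) = 2.7853 bits

The distribution closer to uniform has higher entropy.
Answer: B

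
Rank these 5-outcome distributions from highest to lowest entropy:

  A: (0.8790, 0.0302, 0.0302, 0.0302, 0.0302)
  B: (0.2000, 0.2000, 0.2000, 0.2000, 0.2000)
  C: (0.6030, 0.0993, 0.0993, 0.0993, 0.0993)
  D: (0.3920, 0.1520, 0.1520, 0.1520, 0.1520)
B > D > C > A

Key insight: Entropy is maximized by uniform distributions and minimized by concentrated distributions.

Entropies:
  H(A) = 0.7742 bits
  H(B) = 2.3219 bits
  H(C) = 1.7632 bits
  H(D) = 2.1821 bits

Ranking: B > D > C > A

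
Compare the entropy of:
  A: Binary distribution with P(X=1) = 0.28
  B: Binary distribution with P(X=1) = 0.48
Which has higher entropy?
B

For binary distributions, entropy is maximized at p=0.5 and decreases as p moves toward 0 or 1.

H(A) = H(0.28) = 0.8555 bits
H(B) = H(0.48) = 0.9988 bits

Distribution B (p=0.48) is closer to uniform (p=0.5), so it has higher entropy.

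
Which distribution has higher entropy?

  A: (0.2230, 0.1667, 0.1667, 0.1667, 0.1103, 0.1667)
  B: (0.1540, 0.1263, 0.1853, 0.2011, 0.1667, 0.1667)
B

Both distributions are close to uniform, making this a harder comparison.

H(A) = 2.5569 bits
H(B) = 2.5703 bits

The distribution closer to uniform has higher entropy.
Answer: B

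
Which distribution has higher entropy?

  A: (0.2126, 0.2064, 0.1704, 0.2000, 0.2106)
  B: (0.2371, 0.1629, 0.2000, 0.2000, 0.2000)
A

Both distributions are close to uniform, making this a harder comparison.

H(A) = 2.3175 bits
H(B) = 2.3120 bits

The distribution closer to uniform has higher entropy.
Answer: A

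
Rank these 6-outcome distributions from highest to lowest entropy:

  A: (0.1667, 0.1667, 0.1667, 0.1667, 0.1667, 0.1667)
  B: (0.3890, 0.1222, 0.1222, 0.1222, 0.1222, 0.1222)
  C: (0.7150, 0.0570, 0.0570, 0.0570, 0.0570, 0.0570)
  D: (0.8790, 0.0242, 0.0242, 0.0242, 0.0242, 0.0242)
A > B > C > D

Key insight: Entropy is maximized by uniform distributions and minimized by concentrated distributions.

Entropies:
  H(A) = 2.5850 bits
  H(B) = 2.3828 bits
  H(C) = 1.5239 bits
  H(D) = 0.8132 bits

Ranking: A > B > C > D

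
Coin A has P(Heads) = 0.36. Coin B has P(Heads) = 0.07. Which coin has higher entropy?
A

For binary distributions, entropy is maximized at p=0.5 and decreases as p moves toward 0 or 1.

H(A) = H(0.36) = 0.9427 bits
H(B) = H(0.07) = 0.3659 bits

Distribution A (p=0.36) is closer to uniform (p=0.5), so it has higher entropy.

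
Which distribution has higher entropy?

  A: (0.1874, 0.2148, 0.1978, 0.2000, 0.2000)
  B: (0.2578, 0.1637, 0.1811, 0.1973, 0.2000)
A

Both distributions are close to uniform, making this a harder comparison.

H(A) = 2.3206 bits
H(B) = 2.3045 bits

The distribution closer to uniform has higher entropy.
Answer: A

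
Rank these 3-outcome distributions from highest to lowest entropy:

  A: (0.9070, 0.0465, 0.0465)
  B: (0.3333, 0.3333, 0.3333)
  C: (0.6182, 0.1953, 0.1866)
B > C > A

Key insight: Entropy is maximized by uniform distributions and minimized by concentrated distributions.

- Uniform distributions have maximum entropy log₂(3) = 1.5850 bits
- The more "peaked" or concentrated a distribution, the lower its entropy

Entropies:
  H(A) = 0.5394 bits
  H(B) = 1.5850 bits
  H(C) = 1.3410 bits

Ranking: B > C > A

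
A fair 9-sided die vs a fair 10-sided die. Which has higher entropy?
10-sided die

Both are uniform distributions; for uniform over n outcomes, H = log₂(n). H(9-sided) = log₂(9) = 3.170 bits and H(10-sided) = log₂(10) = 3.322 bits. More outcomes in a uniform distribution means higher entropy.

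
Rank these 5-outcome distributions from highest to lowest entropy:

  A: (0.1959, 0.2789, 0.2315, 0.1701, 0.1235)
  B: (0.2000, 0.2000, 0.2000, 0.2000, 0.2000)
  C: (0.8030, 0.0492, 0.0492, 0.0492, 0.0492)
B > A > C

Key insight: Entropy is maximized by uniform distributions and minimized by concentrated distributions.

- Uniform distributions have maximum entropy log₂(5) = 2.3219 bits
- The more "peaked" or concentrated a distribution, the lower its entropy

Entropies:
  H(A) = 2.2706 bits
  H(B) = 2.3219 bits
  H(C) = 1.1099 bits

Ranking: B > A > C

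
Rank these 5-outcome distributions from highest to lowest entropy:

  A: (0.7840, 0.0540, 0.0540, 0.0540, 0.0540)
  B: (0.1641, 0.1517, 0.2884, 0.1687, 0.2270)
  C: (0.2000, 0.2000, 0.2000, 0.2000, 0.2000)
C > B > A

Key insight: Entropy is maximized by uniform distributions and minimized by concentrated distributions.

- Uniform distributions have maximum entropy log₂(5) = 2.3219 bits
- The more "peaked" or concentrated a distribution, the lower its entropy

Entropies:
  H(A) = 1.1848 bits
  H(B) = 2.2768 bits
  H(C) = 2.3219 bits

Ranking: C > B > A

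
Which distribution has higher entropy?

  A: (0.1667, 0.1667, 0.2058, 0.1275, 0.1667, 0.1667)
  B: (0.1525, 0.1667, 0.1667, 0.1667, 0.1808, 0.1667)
B

Both distributions are close to uniform, making this a harder comparison.

H(A) = 2.5716 bits
H(B) = 2.5832 bits

The distribution closer to uniform has higher entropy.
Answer: B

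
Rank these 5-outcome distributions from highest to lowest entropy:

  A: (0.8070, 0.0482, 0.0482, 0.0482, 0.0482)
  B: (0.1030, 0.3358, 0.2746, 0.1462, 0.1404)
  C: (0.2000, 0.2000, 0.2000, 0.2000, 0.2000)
C > B > A

Key insight: Entropy is maximized by uniform distributions and minimized by concentrated distributions.

- Uniform distributions have maximum entropy log₂(5) = 2.3219 bits
- The more "peaked" or concentrated a distribution, the lower its entropy

Entropies:
  H(A) = 1.0937 bits
  H(B) = 2.1817 bits
  H(C) = 2.3219 bits

Ranking: C > B > A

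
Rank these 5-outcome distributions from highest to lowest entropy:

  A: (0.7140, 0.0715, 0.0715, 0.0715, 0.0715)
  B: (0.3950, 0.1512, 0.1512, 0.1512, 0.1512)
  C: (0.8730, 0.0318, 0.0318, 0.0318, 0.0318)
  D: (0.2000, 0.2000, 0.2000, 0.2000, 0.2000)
D > B > A > C

Key insight: Entropy is maximized by uniform distributions and minimized by concentrated distributions.

Entropies:
  H(A) = 1.4355 bits
  H(B) = 2.1780 bits
  H(C) = 0.8032 bits
  H(D) = 2.3219 bits

Ranking: D > B > A > C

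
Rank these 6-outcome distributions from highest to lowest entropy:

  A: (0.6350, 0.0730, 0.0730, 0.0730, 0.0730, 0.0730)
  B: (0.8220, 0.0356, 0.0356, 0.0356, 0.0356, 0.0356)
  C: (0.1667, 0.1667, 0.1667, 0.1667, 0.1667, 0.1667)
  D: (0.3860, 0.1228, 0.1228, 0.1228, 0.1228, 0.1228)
C > D > A > B

Key insight: Entropy is maximized by uniform distributions and minimized by concentrated distributions.

Entropies:
  H(A) = 1.7943 bits
  H(B) = 1.0890 bits
  H(C) = 2.5850 bits
  H(D) = 2.3878 bits

Ranking: C > D > A > B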